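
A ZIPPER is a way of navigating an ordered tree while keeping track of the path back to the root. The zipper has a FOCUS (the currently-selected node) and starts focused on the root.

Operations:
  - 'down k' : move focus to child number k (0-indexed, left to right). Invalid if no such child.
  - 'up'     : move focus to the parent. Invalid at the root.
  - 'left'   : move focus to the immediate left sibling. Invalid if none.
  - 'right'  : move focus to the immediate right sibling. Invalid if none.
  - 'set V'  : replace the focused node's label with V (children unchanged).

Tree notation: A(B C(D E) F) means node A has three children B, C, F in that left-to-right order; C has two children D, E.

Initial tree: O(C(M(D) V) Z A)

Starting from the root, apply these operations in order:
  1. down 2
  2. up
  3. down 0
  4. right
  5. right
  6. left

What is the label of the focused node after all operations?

Step 1 (down 2): focus=A path=2 depth=1 children=[] left=['C', 'Z'] right=[] parent=O
Step 2 (up): focus=O path=root depth=0 children=['C', 'Z', 'A'] (at root)
Step 3 (down 0): focus=C path=0 depth=1 children=['M', 'V'] left=[] right=['Z', 'A'] parent=O
Step 4 (right): focus=Z path=1 depth=1 children=[] left=['C'] right=['A'] parent=O
Step 5 (right): focus=A path=2 depth=1 children=[] left=['C', 'Z'] right=[] parent=O
Step 6 (left): focus=Z path=1 depth=1 children=[] left=['C'] right=['A'] parent=O

Answer: Z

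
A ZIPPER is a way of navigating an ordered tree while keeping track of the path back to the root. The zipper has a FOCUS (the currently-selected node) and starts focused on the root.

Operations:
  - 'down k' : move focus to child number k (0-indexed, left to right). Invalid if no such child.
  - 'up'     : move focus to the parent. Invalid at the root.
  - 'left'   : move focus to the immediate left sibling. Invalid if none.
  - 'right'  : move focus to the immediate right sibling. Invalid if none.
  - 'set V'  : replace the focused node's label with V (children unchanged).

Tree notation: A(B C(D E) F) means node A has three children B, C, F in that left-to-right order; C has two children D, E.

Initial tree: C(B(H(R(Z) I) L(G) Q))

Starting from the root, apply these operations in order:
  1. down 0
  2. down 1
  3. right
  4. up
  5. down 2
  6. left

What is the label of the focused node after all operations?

Answer: L

Derivation:
Step 1 (down 0): focus=B path=0 depth=1 children=['H', 'L', 'Q'] left=[] right=[] parent=C
Step 2 (down 1): focus=L path=0/1 depth=2 children=['G'] left=['H'] right=['Q'] parent=B
Step 3 (right): focus=Q path=0/2 depth=2 children=[] left=['H', 'L'] right=[] parent=B
Step 4 (up): focus=B path=0 depth=1 children=['H', 'L', 'Q'] left=[] right=[] parent=C
Step 5 (down 2): focus=Q path=0/2 depth=2 children=[] left=['H', 'L'] right=[] parent=B
Step 6 (left): focus=L path=0/1 depth=2 children=['G'] left=['H'] right=['Q'] parent=B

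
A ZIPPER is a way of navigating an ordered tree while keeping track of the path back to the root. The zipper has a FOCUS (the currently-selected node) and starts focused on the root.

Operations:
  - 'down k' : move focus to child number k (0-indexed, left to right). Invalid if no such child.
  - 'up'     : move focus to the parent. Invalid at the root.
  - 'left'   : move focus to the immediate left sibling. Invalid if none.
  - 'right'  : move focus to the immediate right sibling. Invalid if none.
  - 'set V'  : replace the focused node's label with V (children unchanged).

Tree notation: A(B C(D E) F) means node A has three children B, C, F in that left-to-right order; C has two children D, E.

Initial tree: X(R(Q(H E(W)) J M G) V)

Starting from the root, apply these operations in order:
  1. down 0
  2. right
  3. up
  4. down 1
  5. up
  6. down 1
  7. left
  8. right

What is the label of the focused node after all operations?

Answer: V

Derivation:
Step 1 (down 0): focus=R path=0 depth=1 children=['Q', 'J', 'M', 'G'] left=[] right=['V'] parent=X
Step 2 (right): focus=V path=1 depth=1 children=[] left=['R'] right=[] parent=X
Step 3 (up): focus=X path=root depth=0 children=['R', 'V'] (at root)
Step 4 (down 1): focus=V path=1 depth=1 children=[] left=['R'] right=[] parent=X
Step 5 (up): focus=X path=root depth=0 children=['R', 'V'] (at root)
Step 6 (down 1): focus=V path=1 depth=1 children=[] left=['R'] right=[] parent=X
Step 7 (left): focus=R path=0 depth=1 children=['Q', 'J', 'M', 'G'] left=[] right=['V'] parent=X
Step 8 (right): focus=V path=1 depth=1 children=[] left=['R'] right=[] parent=X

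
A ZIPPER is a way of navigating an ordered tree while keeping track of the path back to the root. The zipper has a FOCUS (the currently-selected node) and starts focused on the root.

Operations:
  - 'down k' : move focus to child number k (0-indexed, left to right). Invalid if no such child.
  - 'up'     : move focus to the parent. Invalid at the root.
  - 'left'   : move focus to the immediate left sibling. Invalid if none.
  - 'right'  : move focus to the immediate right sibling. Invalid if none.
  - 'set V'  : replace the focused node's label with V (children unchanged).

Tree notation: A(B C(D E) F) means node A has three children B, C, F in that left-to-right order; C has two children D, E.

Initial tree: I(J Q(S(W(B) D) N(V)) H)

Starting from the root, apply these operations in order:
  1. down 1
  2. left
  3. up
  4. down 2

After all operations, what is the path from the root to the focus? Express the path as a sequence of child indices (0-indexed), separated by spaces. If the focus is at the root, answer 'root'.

Answer: 2

Derivation:
Step 1 (down 1): focus=Q path=1 depth=1 children=['S', 'N'] left=['J'] right=['H'] parent=I
Step 2 (left): focus=J path=0 depth=1 children=[] left=[] right=['Q', 'H'] parent=I
Step 3 (up): focus=I path=root depth=0 children=['J', 'Q', 'H'] (at root)
Step 4 (down 2): focus=H path=2 depth=1 children=[] left=['J', 'Q'] right=[] parent=I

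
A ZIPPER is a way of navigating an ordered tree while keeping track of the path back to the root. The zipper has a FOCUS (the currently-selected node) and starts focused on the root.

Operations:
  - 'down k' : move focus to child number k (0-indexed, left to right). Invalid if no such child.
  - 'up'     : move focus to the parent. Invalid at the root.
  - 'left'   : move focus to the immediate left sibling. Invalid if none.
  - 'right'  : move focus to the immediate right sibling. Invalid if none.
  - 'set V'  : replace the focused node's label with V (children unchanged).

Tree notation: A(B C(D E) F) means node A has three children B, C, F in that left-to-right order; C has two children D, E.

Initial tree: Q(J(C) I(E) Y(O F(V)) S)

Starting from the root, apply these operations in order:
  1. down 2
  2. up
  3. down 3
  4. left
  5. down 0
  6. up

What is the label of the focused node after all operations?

Answer: Y

Derivation:
Step 1 (down 2): focus=Y path=2 depth=1 children=['O', 'F'] left=['J', 'I'] right=['S'] parent=Q
Step 2 (up): focus=Q path=root depth=0 children=['J', 'I', 'Y', 'S'] (at root)
Step 3 (down 3): focus=S path=3 depth=1 children=[] left=['J', 'I', 'Y'] right=[] parent=Q
Step 4 (left): focus=Y path=2 depth=1 children=['O', 'F'] left=['J', 'I'] right=['S'] parent=Q
Step 5 (down 0): focus=O path=2/0 depth=2 children=[] left=[] right=['F'] parent=Y
Step 6 (up): focus=Y path=2 depth=1 children=['O', 'F'] left=['J', 'I'] right=['S'] parent=Q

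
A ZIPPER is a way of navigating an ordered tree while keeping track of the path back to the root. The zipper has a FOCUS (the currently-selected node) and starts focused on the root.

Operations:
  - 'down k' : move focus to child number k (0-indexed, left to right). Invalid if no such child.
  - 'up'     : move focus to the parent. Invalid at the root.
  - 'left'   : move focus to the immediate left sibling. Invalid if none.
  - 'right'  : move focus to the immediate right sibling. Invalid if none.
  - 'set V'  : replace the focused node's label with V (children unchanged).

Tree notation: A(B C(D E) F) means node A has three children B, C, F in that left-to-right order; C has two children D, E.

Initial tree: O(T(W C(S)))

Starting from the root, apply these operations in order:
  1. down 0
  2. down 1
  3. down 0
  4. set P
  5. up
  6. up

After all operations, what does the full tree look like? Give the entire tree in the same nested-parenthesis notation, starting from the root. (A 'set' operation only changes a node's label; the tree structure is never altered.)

Step 1 (down 0): focus=T path=0 depth=1 children=['W', 'C'] left=[] right=[] parent=O
Step 2 (down 1): focus=C path=0/1 depth=2 children=['S'] left=['W'] right=[] parent=T
Step 3 (down 0): focus=S path=0/1/0 depth=3 children=[] left=[] right=[] parent=C
Step 4 (set P): focus=P path=0/1/0 depth=3 children=[] left=[] right=[] parent=C
Step 5 (up): focus=C path=0/1 depth=2 children=['P'] left=['W'] right=[] parent=T
Step 6 (up): focus=T path=0 depth=1 children=['W', 'C'] left=[] right=[] parent=O

Answer: O(T(W C(P)))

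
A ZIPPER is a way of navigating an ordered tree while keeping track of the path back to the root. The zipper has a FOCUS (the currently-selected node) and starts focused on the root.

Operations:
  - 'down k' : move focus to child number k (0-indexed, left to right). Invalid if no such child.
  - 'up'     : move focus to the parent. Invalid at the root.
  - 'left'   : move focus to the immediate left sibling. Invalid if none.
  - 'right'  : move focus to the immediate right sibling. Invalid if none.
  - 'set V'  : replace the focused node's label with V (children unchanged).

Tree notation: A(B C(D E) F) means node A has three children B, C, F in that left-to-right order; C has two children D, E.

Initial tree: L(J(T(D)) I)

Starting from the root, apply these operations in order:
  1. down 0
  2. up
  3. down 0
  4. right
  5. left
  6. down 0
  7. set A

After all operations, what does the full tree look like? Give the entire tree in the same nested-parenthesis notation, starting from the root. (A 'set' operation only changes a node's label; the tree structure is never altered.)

Step 1 (down 0): focus=J path=0 depth=1 children=['T'] left=[] right=['I'] parent=L
Step 2 (up): focus=L path=root depth=0 children=['J', 'I'] (at root)
Step 3 (down 0): focus=J path=0 depth=1 children=['T'] left=[] right=['I'] parent=L
Step 4 (right): focus=I path=1 depth=1 children=[] left=['J'] right=[] parent=L
Step 5 (left): focus=J path=0 depth=1 children=['T'] left=[] right=['I'] parent=L
Step 6 (down 0): focus=T path=0/0 depth=2 children=['D'] left=[] right=[] parent=J
Step 7 (set A): focus=A path=0/0 depth=2 children=['D'] left=[] right=[] parent=J

Answer: L(J(A(D)) I)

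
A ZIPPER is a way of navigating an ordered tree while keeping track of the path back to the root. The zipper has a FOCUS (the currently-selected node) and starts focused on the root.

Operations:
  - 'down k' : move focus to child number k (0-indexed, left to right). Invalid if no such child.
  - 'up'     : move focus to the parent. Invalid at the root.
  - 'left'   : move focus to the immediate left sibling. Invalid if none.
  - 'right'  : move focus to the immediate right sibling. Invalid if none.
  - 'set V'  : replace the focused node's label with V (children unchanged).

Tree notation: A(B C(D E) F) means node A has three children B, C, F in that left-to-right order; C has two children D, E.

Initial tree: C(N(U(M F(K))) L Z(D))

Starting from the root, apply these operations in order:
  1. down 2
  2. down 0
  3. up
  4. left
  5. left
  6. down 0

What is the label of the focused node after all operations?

Step 1 (down 2): focus=Z path=2 depth=1 children=['D'] left=['N', 'L'] right=[] parent=C
Step 2 (down 0): focus=D path=2/0 depth=2 children=[] left=[] right=[] parent=Z
Step 3 (up): focus=Z path=2 depth=1 children=['D'] left=['N', 'L'] right=[] parent=C
Step 4 (left): focus=L path=1 depth=1 children=[] left=['N'] right=['Z'] parent=C
Step 5 (left): focus=N path=0 depth=1 children=['U'] left=[] right=['L', 'Z'] parent=C
Step 6 (down 0): focus=U path=0/0 depth=2 children=['M', 'F'] left=[] right=[] parent=N

Answer: U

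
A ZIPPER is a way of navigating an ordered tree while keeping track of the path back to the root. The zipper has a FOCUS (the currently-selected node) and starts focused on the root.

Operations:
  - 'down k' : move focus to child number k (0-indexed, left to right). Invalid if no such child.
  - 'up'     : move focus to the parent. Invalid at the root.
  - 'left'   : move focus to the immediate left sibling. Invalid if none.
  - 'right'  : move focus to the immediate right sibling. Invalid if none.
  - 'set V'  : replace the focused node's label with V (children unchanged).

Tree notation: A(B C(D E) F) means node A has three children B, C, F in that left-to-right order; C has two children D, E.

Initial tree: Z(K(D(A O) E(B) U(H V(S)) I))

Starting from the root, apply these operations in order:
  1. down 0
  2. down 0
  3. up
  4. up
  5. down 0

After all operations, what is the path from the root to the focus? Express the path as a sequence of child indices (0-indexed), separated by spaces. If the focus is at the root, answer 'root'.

Answer: 0

Derivation:
Step 1 (down 0): focus=K path=0 depth=1 children=['D', 'E', 'U', 'I'] left=[] right=[] parent=Z
Step 2 (down 0): focus=D path=0/0 depth=2 children=['A', 'O'] left=[] right=['E', 'U', 'I'] parent=K
Step 3 (up): focus=K path=0 depth=1 children=['D', 'E', 'U', 'I'] left=[] right=[] parent=Z
Step 4 (up): focus=Z path=root depth=0 children=['K'] (at root)
Step 5 (down 0): focus=K path=0 depth=1 children=['D', 'E', 'U', 'I'] left=[] right=[] parent=Z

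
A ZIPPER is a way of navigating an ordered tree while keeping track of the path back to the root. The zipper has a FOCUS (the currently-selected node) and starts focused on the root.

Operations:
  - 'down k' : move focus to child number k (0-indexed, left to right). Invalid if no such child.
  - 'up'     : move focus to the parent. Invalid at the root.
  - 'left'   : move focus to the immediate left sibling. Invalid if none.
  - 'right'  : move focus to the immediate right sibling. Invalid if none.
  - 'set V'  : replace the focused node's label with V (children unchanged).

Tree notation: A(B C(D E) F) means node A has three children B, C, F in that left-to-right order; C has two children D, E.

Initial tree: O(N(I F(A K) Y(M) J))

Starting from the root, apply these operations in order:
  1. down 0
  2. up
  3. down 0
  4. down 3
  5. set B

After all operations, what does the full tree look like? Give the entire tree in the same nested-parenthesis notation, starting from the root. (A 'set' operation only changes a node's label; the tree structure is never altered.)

Step 1 (down 0): focus=N path=0 depth=1 children=['I', 'F', 'Y', 'J'] left=[] right=[] parent=O
Step 2 (up): focus=O path=root depth=0 children=['N'] (at root)
Step 3 (down 0): focus=N path=0 depth=1 children=['I', 'F', 'Y', 'J'] left=[] right=[] parent=O
Step 4 (down 3): focus=J path=0/3 depth=2 children=[] left=['I', 'F', 'Y'] right=[] parent=N
Step 5 (set B): focus=B path=0/3 depth=2 children=[] left=['I', 'F', 'Y'] right=[] parent=N

Answer: O(N(I F(A K) Y(M) B))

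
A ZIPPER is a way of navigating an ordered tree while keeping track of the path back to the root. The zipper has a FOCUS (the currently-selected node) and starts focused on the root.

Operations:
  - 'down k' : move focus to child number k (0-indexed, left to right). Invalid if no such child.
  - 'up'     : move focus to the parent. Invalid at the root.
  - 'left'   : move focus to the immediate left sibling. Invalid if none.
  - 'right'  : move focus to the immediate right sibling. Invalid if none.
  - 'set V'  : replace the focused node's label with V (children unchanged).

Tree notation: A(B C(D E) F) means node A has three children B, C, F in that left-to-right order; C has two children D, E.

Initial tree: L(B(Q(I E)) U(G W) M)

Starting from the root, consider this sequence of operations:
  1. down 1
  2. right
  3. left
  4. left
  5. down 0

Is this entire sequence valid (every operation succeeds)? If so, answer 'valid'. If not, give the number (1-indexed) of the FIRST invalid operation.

Answer: valid

Derivation:
Step 1 (down 1): focus=U path=1 depth=1 children=['G', 'W'] left=['B'] right=['M'] parent=L
Step 2 (right): focus=M path=2 depth=1 children=[] left=['B', 'U'] right=[] parent=L
Step 3 (left): focus=U path=1 depth=1 children=['G', 'W'] left=['B'] right=['M'] parent=L
Step 4 (left): focus=B path=0 depth=1 children=['Q'] left=[] right=['U', 'M'] parent=L
Step 5 (down 0): focus=Q path=0/0 depth=2 children=['I', 'E'] left=[] right=[] parent=B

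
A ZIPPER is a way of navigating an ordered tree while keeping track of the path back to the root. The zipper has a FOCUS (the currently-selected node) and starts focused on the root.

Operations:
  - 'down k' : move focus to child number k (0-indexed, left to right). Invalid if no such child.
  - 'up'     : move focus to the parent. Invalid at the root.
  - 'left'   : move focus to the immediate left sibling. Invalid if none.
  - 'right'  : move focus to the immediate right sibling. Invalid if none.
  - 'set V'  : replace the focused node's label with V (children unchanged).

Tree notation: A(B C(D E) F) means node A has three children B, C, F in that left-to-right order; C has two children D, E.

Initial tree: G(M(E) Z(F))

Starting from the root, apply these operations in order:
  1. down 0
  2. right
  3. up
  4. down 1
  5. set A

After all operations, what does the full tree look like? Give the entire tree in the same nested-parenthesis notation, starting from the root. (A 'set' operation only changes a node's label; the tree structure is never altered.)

Answer: G(M(E) A(F))

Derivation:
Step 1 (down 0): focus=M path=0 depth=1 children=['E'] left=[] right=['Z'] parent=G
Step 2 (right): focus=Z path=1 depth=1 children=['F'] left=['M'] right=[] parent=G
Step 3 (up): focus=G path=root depth=0 children=['M', 'Z'] (at root)
Step 4 (down 1): focus=Z path=1 depth=1 children=['F'] left=['M'] right=[] parent=G
Step 5 (set A): focus=A path=1 depth=1 children=['F'] left=['M'] right=[] parent=G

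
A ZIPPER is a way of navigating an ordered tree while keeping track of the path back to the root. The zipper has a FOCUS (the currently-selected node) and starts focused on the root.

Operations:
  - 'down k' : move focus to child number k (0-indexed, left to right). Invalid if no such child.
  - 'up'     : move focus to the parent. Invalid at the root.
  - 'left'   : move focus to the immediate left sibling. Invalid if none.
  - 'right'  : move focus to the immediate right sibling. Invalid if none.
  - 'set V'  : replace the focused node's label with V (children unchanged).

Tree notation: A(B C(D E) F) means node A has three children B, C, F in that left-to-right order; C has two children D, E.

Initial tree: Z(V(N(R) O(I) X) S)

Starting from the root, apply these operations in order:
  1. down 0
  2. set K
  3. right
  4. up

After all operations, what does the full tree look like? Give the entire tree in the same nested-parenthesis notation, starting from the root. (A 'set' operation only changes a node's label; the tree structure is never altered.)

Answer: Z(K(N(R) O(I) X) S)

Derivation:
Step 1 (down 0): focus=V path=0 depth=1 children=['N', 'O', 'X'] left=[] right=['S'] parent=Z
Step 2 (set K): focus=K path=0 depth=1 children=['N', 'O', 'X'] left=[] right=['S'] parent=Z
Step 3 (right): focus=S path=1 depth=1 children=[] left=['K'] right=[] parent=Z
Step 4 (up): focus=Z path=root depth=0 children=['K', 'S'] (at root)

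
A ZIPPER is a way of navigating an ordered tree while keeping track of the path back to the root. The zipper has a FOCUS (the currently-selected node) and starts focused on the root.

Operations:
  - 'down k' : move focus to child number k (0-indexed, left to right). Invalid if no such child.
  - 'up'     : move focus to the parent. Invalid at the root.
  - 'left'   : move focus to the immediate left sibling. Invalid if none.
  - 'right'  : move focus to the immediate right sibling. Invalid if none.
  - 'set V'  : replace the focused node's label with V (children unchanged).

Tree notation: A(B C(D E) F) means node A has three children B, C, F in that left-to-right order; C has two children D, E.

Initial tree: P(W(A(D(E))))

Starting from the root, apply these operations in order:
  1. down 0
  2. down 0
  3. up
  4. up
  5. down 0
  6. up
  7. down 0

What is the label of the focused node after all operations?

Step 1 (down 0): focus=W path=0 depth=1 children=['A'] left=[] right=[] parent=P
Step 2 (down 0): focus=A path=0/0 depth=2 children=['D'] left=[] right=[] parent=W
Step 3 (up): focus=W path=0 depth=1 children=['A'] left=[] right=[] parent=P
Step 4 (up): focus=P path=root depth=0 children=['W'] (at root)
Step 5 (down 0): focus=W path=0 depth=1 children=['A'] left=[] right=[] parent=P
Step 6 (up): focus=P path=root depth=0 children=['W'] (at root)
Step 7 (down 0): focus=W path=0 depth=1 children=['A'] left=[] right=[] parent=P

Answer: W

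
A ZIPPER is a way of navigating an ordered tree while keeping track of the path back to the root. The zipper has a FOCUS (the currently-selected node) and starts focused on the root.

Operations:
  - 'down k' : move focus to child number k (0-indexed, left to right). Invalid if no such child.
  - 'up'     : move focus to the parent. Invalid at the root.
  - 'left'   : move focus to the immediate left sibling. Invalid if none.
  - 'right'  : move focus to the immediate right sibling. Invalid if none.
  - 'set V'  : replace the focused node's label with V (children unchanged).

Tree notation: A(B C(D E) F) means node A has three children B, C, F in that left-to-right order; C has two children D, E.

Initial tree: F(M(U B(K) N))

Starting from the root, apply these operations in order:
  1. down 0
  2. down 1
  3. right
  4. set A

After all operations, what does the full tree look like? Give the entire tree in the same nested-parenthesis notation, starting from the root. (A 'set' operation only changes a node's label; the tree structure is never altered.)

Step 1 (down 0): focus=M path=0 depth=1 children=['U', 'B', 'N'] left=[] right=[] parent=F
Step 2 (down 1): focus=B path=0/1 depth=2 children=['K'] left=['U'] right=['N'] parent=M
Step 3 (right): focus=N path=0/2 depth=2 children=[] left=['U', 'B'] right=[] parent=M
Step 4 (set A): focus=A path=0/2 depth=2 children=[] left=['U', 'B'] right=[] parent=M

Answer: F(M(U B(K) A))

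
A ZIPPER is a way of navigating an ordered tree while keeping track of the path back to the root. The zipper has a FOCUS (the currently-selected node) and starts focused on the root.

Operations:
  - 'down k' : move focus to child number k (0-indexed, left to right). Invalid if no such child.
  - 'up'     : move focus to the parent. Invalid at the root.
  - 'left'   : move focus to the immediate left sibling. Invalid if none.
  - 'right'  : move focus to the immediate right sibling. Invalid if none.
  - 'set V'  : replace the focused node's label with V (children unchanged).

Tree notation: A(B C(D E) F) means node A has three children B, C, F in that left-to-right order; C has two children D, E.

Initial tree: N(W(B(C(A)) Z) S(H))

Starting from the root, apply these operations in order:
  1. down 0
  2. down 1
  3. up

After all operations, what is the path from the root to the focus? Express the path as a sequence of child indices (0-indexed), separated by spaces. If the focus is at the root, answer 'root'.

Answer: 0

Derivation:
Step 1 (down 0): focus=W path=0 depth=1 children=['B', 'Z'] left=[] right=['S'] parent=N
Step 2 (down 1): focus=Z path=0/1 depth=2 children=[] left=['B'] right=[] parent=W
Step 3 (up): focus=W path=0 depth=1 children=['B', 'Z'] left=[] right=['S'] parent=N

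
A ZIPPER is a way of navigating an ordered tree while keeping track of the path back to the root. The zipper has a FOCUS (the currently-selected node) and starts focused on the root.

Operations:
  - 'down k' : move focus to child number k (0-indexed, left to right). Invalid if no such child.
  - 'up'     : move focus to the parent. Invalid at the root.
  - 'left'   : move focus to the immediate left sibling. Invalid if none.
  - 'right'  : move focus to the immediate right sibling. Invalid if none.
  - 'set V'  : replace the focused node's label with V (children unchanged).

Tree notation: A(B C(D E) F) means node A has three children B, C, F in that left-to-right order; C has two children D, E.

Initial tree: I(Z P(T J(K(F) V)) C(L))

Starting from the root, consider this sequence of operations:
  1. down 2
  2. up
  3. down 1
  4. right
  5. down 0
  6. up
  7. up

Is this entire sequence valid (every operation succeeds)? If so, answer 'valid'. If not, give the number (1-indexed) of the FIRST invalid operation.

Step 1 (down 2): focus=C path=2 depth=1 children=['L'] left=['Z', 'P'] right=[] parent=I
Step 2 (up): focus=I path=root depth=0 children=['Z', 'P', 'C'] (at root)
Step 3 (down 1): focus=P path=1 depth=1 children=['T', 'J'] left=['Z'] right=['C'] parent=I
Step 4 (right): focus=C path=2 depth=1 children=['L'] left=['Z', 'P'] right=[] parent=I
Step 5 (down 0): focus=L path=2/0 depth=2 children=[] left=[] right=[] parent=C
Step 6 (up): focus=C path=2 depth=1 children=['L'] left=['Z', 'P'] right=[] parent=I
Step 7 (up): focus=I path=root depth=0 children=['Z', 'P', 'C'] (at root)

Answer: valid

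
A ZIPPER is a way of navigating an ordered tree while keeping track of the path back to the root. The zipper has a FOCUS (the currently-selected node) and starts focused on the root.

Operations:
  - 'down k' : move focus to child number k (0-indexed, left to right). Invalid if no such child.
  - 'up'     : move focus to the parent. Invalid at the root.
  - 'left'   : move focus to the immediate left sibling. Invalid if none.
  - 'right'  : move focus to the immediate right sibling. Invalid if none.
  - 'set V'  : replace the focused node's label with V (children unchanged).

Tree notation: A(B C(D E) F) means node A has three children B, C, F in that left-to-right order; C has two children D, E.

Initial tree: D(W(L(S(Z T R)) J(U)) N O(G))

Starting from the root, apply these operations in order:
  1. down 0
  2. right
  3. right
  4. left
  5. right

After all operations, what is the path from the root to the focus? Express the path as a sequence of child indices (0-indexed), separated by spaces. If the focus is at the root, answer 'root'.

Answer: 2

Derivation:
Step 1 (down 0): focus=W path=0 depth=1 children=['L', 'J'] left=[] right=['N', 'O'] parent=D
Step 2 (right): focus=N path=1 depth=1 children=[] left=['W'] right=['O'] parent=D
Step 3 (right): focus=O path=2 depth=1 children=['G'] left=['W', 'N'] right=[] parent=D
Step 4 (left): focus=N path=1 depth=1 children=[] left=['W'] right=['O'] parent=D
Step 5 (right): focus=O path=2 depth=1 children=['G'] left=['W', 'N'] right=[] parent=D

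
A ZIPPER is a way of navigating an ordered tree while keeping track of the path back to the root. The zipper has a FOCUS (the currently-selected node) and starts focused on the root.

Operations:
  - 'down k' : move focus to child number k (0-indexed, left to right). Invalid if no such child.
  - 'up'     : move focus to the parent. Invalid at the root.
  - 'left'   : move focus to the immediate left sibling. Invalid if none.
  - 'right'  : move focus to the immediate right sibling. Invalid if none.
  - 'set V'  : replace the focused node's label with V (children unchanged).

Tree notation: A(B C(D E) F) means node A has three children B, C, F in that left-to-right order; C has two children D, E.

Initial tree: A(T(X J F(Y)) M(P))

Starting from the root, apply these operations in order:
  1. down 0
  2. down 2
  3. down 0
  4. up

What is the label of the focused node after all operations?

Step 1 (down 0): focus=T path=0 depth=1 children=['X', 'J', 'F'] left=[] right=['M'] parent=A
Step 2 (down 2): focus=F path=0/2 depth=2 children=['Y'] left=['X', 'J'] right=[] parent=T
Step 3 (down 0): focus=Y path=0/2/0 depth=3 children=[] left=[] right=[] parent=F
Step 4 (up): focus=F path=0/2 depth=2 children=['Y'] left=['X', 'J'] right=[] parent=T

Answer: F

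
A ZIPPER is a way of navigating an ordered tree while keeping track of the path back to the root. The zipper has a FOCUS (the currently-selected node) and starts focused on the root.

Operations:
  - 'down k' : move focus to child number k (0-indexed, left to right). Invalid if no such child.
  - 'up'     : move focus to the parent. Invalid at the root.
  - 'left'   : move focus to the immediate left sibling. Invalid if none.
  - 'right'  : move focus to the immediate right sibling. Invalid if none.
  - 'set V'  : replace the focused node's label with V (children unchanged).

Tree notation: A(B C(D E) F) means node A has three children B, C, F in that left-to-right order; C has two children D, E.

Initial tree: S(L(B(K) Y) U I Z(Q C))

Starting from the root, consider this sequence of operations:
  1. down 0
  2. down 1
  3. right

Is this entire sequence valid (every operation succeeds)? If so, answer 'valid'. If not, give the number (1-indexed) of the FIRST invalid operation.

Step 1 (down 0): focus=L path=0 depth=1 children=['B', 'Y'] left=[] right=['U', 'I', 'Z'] parent=S
Step 2 (down 1): focus=Y path=0/1 depth=2 children=[] left=['B'] right=[] parent=L
Step 3 (right): INVALID

Answer: 3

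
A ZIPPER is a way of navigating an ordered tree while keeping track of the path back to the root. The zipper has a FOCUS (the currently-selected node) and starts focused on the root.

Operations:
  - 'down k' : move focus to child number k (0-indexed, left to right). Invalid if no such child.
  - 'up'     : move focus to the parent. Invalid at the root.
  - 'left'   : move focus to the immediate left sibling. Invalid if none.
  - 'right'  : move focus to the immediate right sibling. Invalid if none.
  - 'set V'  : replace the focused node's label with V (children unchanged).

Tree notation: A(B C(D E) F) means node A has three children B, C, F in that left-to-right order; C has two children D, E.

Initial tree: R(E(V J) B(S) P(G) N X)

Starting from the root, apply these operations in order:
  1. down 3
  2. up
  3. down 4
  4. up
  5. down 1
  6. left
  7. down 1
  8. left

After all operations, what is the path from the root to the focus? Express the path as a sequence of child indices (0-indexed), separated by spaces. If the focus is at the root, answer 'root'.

Step 1 (down 3): focus=N path=3 depth=1 children=[] left=['E', 'B', 'P'] right=['X'] parent=R
Step 2 (up): focus=R path=root depth=0 children=['E', 'B', 'P', 'N', 'X'] (at root)
Step 3 (down 4): focus=X path=4 depth=1 children=[] left=['E', 'B', 'P', 'N'] right=[] parent=R
Step 4 (up): focus=R path=root depth=0 children=['E', 'B', 'P', 'N', 'X'] (at root)
Step 5 (down 1): focus=B path=1 depth=1 children=['S'] left=['E'] right=['P', 'N', 'X'] parent=R
Step 6 (left): focus=E path=0 depth=1 children=['V', 'J'] left=[] right=['B', 'P', 'N', 'X'] parent=R
Step 7 (down 1): focus=J path=0/1 depth=2 children=[] left=['V'] right=[] parent=E
Step 8 (left): focus=V path=0/0 depth=2 children=[] left=[] right=['J'] parent=E

Answer: 0 0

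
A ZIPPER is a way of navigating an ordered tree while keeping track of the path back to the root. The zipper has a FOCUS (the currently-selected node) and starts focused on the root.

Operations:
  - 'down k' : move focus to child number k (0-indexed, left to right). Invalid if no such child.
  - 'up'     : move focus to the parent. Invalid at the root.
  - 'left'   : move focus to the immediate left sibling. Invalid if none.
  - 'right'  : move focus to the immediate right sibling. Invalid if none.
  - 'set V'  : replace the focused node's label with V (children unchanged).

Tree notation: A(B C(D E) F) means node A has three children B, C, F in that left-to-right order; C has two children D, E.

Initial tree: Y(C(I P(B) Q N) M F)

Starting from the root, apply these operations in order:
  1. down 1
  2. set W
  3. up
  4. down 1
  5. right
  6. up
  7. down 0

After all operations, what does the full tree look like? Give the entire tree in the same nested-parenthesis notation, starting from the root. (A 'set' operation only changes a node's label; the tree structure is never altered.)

Answer: Y(C(I P(B) Q N) W F)

Derivation:
Step 1 (down 1): focus=M path=1 depth=1 children=[] left=['C'] right=['F'] parent=Y
Step 2 (set W): focus=W path=1 depth=1 children=[] left=['C'] right=['F'] parent=Y
Step 3 (up): focus=Y path=root depth=0 children=['C', 'W', 'F'] (at root)
Step 4 (down 1): focus=W path=1 depth=1 children=[] left=['C'] right=['F'] parent=Y
Step 5 (right): focus=F path=2 depth=1 children=[] left=['C', 'W'] right=[] parent=Y
Step 6 (up): focus=Y path=root depth=0 children=['C', 'W', 'F'] (at root)
Step 7 (down 0): focus=C path=0 depth=1 children=['I', 'P', 'Q', 'N'] left=[] right=['W', 'F'] parent=Y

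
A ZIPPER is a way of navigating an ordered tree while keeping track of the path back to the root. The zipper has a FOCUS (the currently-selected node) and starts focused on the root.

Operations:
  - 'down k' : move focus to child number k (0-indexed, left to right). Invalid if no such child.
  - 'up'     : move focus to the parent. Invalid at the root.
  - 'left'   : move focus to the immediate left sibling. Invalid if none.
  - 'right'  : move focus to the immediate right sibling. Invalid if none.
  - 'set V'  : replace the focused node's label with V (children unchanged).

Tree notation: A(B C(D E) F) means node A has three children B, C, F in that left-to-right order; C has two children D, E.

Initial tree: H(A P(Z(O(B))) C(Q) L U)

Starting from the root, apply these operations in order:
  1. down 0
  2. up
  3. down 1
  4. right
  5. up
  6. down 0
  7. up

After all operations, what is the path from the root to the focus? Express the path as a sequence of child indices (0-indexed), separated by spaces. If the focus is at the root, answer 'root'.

Step 1 (down 0): focus=A path=0 depth=1 children=[] left=[] right=['P', 'C', 'L', 'U'] parent=H
Step 2 (up): focus=H path=root depth=0 children=['A', 'P', 'C', 'L', 'U'] (at root)
Step 3 (down 1): focus=P path=1 depth=1 children=['Z'] left=['A'] right=['C', 'L', 'U'] parent=H
Step 4 (right): focus=C path=2 depth=1 children=['Q'] left=['A', 'P'] right=['L', 'U'] parent=H
Step 5 (up): focus=H path=root depth=0 children=['A', 'P', 'C', 'L', 'U'] (at root)
Step 6 (down 0): focus=A path=0 depth=1 children=[] left=[] right=['P', 'C', 'L', 'U'] parent=H
Step 7 (up): focus=H path=root depth=0 children=['A', 'P', 'C', 'L', 'U'] (at root)

Answer: root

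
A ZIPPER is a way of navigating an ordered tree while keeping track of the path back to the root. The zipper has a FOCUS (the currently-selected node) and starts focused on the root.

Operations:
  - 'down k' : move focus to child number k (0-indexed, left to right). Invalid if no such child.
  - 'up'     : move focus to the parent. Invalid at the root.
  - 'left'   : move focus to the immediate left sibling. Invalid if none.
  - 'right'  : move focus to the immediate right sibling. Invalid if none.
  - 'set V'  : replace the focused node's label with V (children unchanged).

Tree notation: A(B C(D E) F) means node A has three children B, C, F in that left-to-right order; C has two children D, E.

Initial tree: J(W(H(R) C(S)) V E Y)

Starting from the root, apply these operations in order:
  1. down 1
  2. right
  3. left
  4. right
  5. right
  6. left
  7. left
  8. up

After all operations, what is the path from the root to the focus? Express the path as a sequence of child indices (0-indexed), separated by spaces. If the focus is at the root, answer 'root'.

Step 1 (down 1): focus=V path=1 depth=1 children=[] left=['W'] right=['E', 'Y'] parent=J
Step 2 (right): focus=E path=2 depth=1 children=[] left=['W', 'V'] right=['Y'] parent=J
Step 3 (left): focus=V path=1 depth=1 children=[] left=['W'] right=['E', 'Y'] parent=J
Step 4 (right): focus=E path=2 depth=1 children=[] left=['W', 'V'] right=['Y'] parent=J
Step 5 (right): focus=Y path=3 depth=1 children=[] left=['W', 'V', 'E'] right=[] parent=J
Step 6 (left): focus=E path=2 depth=1 children=[] left=['W', 'V'] right=['Y'] parent=J
Step 7 (left): focus=V path=1 depth=1 children=[] left=['W'] right=['E', 'Y'] parent=J
Step 8 (up): focus=J path=root depth=0 children=['W', 'V', 'E', 'Y'] (at root)

Answer: root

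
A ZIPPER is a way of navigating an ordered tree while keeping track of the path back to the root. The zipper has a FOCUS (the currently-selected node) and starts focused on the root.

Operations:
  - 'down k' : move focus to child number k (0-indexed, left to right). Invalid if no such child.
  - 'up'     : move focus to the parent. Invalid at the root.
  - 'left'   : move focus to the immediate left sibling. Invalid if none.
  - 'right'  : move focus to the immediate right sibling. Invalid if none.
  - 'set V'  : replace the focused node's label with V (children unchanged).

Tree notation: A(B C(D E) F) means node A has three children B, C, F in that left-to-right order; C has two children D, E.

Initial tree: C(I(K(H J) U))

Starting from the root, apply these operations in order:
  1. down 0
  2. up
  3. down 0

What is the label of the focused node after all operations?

Step 1 (down 0): focus=I path=0 depth=1 children=['K', 'U'] left=[] right=[] parent=C
Step 2 (up): focus=C path=root depth=0 children=['I'] (at root)
Step 3 (down 0): focus=I path=0 depth=1 children=['K', 'U'] left=[] right=[] parent=C

Answer: I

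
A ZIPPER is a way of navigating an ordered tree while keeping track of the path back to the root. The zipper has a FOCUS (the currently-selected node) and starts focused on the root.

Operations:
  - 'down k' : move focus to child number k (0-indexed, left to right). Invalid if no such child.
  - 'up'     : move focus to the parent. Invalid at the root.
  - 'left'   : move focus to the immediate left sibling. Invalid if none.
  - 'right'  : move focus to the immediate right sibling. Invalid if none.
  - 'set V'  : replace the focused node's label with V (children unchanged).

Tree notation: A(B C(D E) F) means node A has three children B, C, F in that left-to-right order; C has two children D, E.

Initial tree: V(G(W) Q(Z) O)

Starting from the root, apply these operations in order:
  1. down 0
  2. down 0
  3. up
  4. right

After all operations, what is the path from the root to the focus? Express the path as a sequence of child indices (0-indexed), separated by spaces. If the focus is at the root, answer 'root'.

Answer: 1

Derivation:
Step 1 (down 0): focus=G path=0 depth=1 children=['W'] left=[] right=['Q', 'O'] parent=V
Step 2 (down 0): focus=W path=0/0 depth=2 children=[] left=[] right=[] parent=G
Step 3 (up): focus=G path=0 depth=1 children=['W'] left=[] right=['Q', 'O'] parent=V
Step 4 (right): focus=Q path=1 depth=1 children=['Z'] left=['G'] right=['O'] parent=V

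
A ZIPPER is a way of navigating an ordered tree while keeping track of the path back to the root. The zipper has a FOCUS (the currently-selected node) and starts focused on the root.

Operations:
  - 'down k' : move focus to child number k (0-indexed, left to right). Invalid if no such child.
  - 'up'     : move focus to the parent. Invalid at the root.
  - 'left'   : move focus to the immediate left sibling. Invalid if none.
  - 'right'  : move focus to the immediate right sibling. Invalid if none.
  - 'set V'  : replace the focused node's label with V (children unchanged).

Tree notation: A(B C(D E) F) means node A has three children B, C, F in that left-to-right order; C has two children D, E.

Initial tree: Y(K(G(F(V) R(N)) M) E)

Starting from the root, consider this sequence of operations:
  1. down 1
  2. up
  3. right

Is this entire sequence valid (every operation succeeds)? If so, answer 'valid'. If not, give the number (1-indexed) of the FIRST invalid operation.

Answer: 3

Derivation:
Step 1 (down 1): focus=E path=1 depth=1 children=[] left=['K'] right=[] parent=Y
Step 2 (up): focus=Y path=root depth=0 children=['K', 'E'] (at root)
Step 3 (right): INVALID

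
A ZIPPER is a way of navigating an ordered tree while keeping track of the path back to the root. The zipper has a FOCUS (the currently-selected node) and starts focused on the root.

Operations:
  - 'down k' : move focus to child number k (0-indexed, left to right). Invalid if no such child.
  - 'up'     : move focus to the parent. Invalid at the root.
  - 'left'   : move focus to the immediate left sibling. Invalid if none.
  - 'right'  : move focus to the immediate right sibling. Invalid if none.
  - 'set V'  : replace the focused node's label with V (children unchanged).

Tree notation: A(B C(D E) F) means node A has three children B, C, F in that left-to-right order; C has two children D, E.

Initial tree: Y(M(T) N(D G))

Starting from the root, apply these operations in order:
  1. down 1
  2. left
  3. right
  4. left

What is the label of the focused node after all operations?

Answer: M

Derivation:
Step 1 (down 1): focus=N path=1 depth=1 children=['D', 'G'] left=['M'] right=[] parent=Y
Step 2 (left): focus=M path=0 depth=1 children=['T'] left=[] right=['N'] parent=Y
Step 3 (right): focus=N path=1 depth=1 children=['D', 'G'] left=['M'] right=[] parent=Y
Step 4 (left): focus=M path=0 depth=1 children=['T'] left=[] right=['N'] parent=Y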